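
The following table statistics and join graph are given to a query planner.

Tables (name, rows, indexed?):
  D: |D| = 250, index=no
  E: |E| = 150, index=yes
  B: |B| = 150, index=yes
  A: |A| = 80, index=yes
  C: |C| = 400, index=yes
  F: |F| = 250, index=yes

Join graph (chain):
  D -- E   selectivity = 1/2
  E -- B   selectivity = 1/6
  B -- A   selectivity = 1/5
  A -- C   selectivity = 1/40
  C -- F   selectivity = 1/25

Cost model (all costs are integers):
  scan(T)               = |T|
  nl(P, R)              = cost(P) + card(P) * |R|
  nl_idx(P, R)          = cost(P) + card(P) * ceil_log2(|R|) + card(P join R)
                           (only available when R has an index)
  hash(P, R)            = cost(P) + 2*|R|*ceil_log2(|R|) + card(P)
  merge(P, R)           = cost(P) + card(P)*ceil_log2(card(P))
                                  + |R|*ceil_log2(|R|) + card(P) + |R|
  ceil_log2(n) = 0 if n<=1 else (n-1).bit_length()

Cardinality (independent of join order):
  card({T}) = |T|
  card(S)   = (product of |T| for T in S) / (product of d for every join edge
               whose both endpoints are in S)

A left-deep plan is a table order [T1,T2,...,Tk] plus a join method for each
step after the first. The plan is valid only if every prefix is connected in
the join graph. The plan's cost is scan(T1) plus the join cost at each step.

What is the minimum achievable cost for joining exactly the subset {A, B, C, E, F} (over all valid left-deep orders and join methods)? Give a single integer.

Selinger DP over subsets of {A,B,C,E,F}:
  {E}: scan cost=150, card=150
  {B}: scan cost=150, card=150
  {A}: scan cost=80, card=80
  {C}: scan cost=400, card=400
  {F}: scan cost=250, card=250
  {BE}: card=3750; try (E,hash)→2700, (B,hash)→2700, (E,merge)→2850, (B,merge)→2850, (E,nl_idx)→5100, (B,nl_idx)→5100 …(+2); best=2700 via (E,hash)
  {AB}: card=2400; try (A,hash)→1420, (B,merge)→2070, (A,merge)→2140, (B,hash)→2560, (B,nl_idx)→3120, (A,nl_idx)→3600 …(+2); best=1420 via (A,hash)
  {AC}: card=800; try (C,nl_idx)→1600, (A,hash)→1920, (A,nl_idx)→4000, (C,merge)→4720, (A,merge)→5040, (C,hash)→7360 …(+2); best=1600 via (C,nl_idx)
  {CF}: card=4000; try (F,hash)→4800, (C,merge)→6500, (C,nl_idx)→6500, (F,merge)→6650, (F,nl_idx)→7600, (C,hash)→7700 …(+2); best=4800 via (F,hash)
  {ABE}: card=60000; try (E,hash)→6220, (A,hash)→7570, (E,merge)→33970, (A,merge)→52090, (E,nl_idx)→80620, (A,nl_idx)→88950 …(+2); best=6220 via (E,hash)
  {ABC}: card=24000; try (B,hash)→4800, (C,hash)→11020, (B,merge)→11750, (B,nl_idx)→32000, (C,merge)→36620, (C,nl_idx)→47020 …(+2); best=4800 via (B,hash)
  {ACF}: card=8000; try (F,hash)→6400, (A,hash)→9920, (F,merge)→12650, (F,nl_idx)→16000, (A,nl_idx)→40800, (A,merge)→57440 …(+2); best=6400 via (F,hash)
  {ABCE}: card=600000; try (E,hash)→31200, (C,hash)→73420, (E,merge)→390150, (E,nl_idx)→796800, (C,merge)→1030220, (C,nl_idx)→1146220 …(+2); best=31200 via (E,hash)
  {ABCF}: card=240000; try (B,hash)→16800, (F,hash)→32800, (B,merge)→119750, (B,nl_idx)→310400, (F,merge)→391050, (F,nl_idx)→436800 …(+2); best=16800 via (B,hash)
  {ABCEF}: card=6000000; try (E,hash)→259200, (F,hash)→635200, (E,merge)→4578150, (E,nl_idx)→7936800, (F,nl_idx)→10831200, (F,merge)→12633450 …(+2); best=259200 via (E,hash)

259200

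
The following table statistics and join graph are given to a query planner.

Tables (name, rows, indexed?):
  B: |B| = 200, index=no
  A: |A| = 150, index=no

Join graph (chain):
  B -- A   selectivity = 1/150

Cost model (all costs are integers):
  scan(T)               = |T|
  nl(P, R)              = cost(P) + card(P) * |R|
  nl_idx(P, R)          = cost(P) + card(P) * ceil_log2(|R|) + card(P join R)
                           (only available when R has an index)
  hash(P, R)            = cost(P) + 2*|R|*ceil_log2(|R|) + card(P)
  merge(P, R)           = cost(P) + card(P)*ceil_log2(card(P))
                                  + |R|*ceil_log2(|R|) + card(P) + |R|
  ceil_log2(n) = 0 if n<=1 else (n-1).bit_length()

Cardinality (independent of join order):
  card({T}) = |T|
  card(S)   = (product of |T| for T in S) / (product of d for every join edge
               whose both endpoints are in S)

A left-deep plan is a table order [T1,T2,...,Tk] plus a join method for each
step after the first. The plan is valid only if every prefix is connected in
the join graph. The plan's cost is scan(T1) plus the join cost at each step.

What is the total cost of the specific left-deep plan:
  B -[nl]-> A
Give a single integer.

30200

step 1: scan B: cost=200, card=200
step 2: join A via nl
    card(P join A) = 200*150/(150) = 200
    cost = 200 + 200*150 = 30200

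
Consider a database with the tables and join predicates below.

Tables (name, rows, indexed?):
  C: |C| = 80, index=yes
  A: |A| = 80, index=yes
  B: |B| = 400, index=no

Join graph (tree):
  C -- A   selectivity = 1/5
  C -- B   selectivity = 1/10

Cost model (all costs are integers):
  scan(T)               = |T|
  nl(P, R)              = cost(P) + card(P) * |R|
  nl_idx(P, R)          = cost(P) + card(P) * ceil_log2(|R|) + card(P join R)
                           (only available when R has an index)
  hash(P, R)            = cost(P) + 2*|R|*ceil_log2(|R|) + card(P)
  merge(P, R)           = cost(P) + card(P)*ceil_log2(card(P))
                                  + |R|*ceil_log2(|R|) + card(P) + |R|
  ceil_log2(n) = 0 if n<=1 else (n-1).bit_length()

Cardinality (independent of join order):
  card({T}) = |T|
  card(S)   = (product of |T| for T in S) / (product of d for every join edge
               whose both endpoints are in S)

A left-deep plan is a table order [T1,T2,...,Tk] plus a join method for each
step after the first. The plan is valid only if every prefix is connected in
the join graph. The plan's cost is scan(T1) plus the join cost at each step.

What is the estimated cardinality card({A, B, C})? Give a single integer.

51200

Tables in S: A(80), B(400), C(80)
Edges inside S: C-A(d=5), C-B(d=10)
numerator = 80 * 400 * 80 = 2560000
denominator = 5 * 10 = 50
card(S) = 2560000 / 50 = 51200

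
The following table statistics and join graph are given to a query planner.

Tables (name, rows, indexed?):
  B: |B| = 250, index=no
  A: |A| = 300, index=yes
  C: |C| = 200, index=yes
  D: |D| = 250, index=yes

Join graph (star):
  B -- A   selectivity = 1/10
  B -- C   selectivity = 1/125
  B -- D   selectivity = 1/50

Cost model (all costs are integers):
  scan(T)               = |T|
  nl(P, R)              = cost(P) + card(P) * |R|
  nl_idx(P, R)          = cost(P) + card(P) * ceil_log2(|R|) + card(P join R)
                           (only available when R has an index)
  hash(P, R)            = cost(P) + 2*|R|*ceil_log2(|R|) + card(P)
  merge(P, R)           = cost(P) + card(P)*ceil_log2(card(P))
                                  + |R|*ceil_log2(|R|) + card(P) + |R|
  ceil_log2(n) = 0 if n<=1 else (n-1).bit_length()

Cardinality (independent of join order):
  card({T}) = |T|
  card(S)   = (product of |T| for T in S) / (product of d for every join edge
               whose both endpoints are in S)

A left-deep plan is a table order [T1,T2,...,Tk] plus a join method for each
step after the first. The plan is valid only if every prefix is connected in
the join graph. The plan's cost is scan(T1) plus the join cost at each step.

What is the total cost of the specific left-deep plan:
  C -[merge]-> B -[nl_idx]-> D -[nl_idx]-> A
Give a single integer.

step 1: scan C: cost=200, card=200
step 2: join B via merge
    card(P join B) = 200*250/(125) = 400
    cost = 200 + 200*8 + 250*8 + 200 + 250 = 4250
step 3: join D via nl_idx
    card(P join D) = 400*250/(50) = 2000
    cost = 4250 + 400*8 + 2000 = 9450
step 4: join A via nl_idx
    card(P join A) = 2000*300/(10) = 60000
    cost = 9450 + 2000*9 + 60000 = 87450

87450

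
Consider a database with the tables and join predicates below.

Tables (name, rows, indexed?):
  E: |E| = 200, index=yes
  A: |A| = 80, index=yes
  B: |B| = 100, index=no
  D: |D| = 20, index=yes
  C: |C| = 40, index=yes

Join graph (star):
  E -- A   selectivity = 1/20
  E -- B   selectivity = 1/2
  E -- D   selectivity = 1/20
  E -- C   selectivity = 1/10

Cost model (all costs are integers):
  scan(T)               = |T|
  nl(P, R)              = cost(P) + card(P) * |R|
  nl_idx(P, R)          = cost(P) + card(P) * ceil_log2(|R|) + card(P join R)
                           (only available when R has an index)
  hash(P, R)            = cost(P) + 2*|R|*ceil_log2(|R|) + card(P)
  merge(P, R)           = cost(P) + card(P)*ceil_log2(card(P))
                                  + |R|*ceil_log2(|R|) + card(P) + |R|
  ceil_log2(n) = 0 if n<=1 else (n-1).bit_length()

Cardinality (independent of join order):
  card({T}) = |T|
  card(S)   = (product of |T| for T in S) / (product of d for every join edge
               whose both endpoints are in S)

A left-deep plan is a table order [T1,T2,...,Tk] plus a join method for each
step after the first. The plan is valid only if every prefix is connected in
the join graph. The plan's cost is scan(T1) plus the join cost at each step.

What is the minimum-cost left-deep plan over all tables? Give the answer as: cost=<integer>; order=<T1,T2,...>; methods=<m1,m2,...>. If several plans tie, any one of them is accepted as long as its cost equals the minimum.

Selinger DP (subsets sized 1..n):
  {E}: scan cost=200, card=200
  {A}: scan cost=80, card=80
  {B}: scan cost=100, card=100
  {D}: scan cost=20, card=20
  {C}: scan cost=40, card=40
  {AE}: card=800; try (E,nl_idx)→1520, (A,hash)→1520, (A,nl_idx)→2400, (E,merge)→2520, (A,merge)→2640, (E,hash)→3360 …(+2); best=1520 via (E,nl_idx)
  {BE}: card=10000; try (B,hash)→1800, (E,merge)→2700, (B,merge)→2800, (E,hash)→3400, (E,nl_idx)→10900, (E,nl)→20100 …(+1); best=1800 via (B,hash)
  {DE}: card=200; try (E,nl_idx)→380, (D,hash)→600, (D,nl_idx)→1400, (E,merge)→1940, (D,merge)→2120, (E,hash)→3240 …(+2); best=380 via (E,nl_idx)
  {CE}: card=800; try (C,hash)→880, (E,nl_idx)→1160, (E,merge)→2120, (C,nl_idx)→2200, (C,merge)→2280, (E,hash)→3280 …(+2); best=880 via (C,hash)
  {ABE}: card=40000; try (B,hash)→3720, (B,merge)→11120, (A,hash)→12920, (B,nl)→81520, (A,nl_idx)→111800, (A,merge)→152440 …(+1); best=3720 via (B,hash)
  {ADE}: card=800; try (A,hash)→1700, (D,hash)→2520, (A,nl_idx)→2580, (A,merge)→2820, (D,nl_idx)→6320, (D,merge)→10440 …(+2); best=1700 via (A,hash)
  {ACE}: card=3200; try (C,hash)→2800, (A,hash)→2800, (C,nl_idx)→9520, (A,nl_idx)→9680, (A,merge)→10320, (C,merge)→10600 …(+2); best=2800 via (C,hash)
  {BDE}: card=10000; try (B,hash)→1980, (B,merge)→2980, (D,hash)→12000, (B,nl)→20380, (D,nl_idx)→61800, (D,merge)→151920 …(+1); best=1980 via (B,hash)
  {BCE}: card=40000; try (B,hash)→3080, (B,merge)→10480, (C,hash)→12280, (B,nl)→80880, (C,nl_idx)→101800, (C,merge)→152080 …(+1); best=3080 via (B,hash)
  {CDE}: card=800; try (C,hash)→1060, (D,hash)→1880, (C,nl_idx)→2380, (C,merge)→2460, (D,nl_idx)→5680, (C,nl)→8380 …(+2); best=1060 via (C,hash)
  {ABDE}: card=40000; try (B,hash)→3900, (B,merge)→11300, (A,hash)→13100, (D,hash)→43920, (B,nl)→81700, (A,nl_idx)→111980 …(+5); best=3900 via (B,hash)
  {ABCE}: card=160000; try (B,hash)→7400, (C,hash)→44200, (A,hash)→44200, (B,merge)→45200, (B,nl)→322800, (C,nl_idx)→403720 …(+5); best=7400 via (B,hash)
  {ACDE}: card=3200; try (C,hash)→2980, (A,hash)→2980, (D,hash)→6200, (C,nl_idx)→9700, (A,nl_idx)→9860, (A,merge)→10500 …(+6); best=2980 via (C,hash)
  {BCDE}: card=40000; try (B,hash)→3260, (B,merge)→10660, (C,hash)→12460, (D,hash)→43280, (B,nl)→81060, (C,nl_idx)→101980 …(+5); best=3260 via (B,hash)
  {ABCDE}: card=160000; try (B,hash)→7580, (C,hash)→44380, (A,hash)→44380, (B,merge)→45380, (D,hash)→167600, (B,nl)→322980 …(+9); best=7580 via (B,hash)

cost=7580; order=D,E,A,C,B; methods=nl_idx,hash,hash,hash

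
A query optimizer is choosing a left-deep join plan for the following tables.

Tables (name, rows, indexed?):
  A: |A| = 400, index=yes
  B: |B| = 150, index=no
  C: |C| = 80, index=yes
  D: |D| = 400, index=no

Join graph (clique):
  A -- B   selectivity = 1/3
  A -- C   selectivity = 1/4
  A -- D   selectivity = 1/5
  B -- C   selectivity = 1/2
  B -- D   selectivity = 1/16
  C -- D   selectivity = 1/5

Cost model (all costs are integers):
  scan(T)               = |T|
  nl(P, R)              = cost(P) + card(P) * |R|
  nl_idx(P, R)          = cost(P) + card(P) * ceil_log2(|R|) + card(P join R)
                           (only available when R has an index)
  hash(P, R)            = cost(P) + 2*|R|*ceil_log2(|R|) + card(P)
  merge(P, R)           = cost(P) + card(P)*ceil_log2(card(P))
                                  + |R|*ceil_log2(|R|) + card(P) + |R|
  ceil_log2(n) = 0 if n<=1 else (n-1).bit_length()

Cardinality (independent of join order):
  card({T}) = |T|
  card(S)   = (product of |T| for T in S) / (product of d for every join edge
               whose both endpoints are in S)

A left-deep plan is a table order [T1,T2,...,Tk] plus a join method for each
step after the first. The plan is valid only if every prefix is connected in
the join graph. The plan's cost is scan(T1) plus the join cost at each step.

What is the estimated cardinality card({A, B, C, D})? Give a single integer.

200000

Tables in S: A(400), B(150), C(80), D(400)
Edges inside S: A-B(d=3), A-C(d=4), A-D(d=5), B-C(d=2), B-D(d=16), C-D(d=5)
numerator = 400 * 150 * 80 * 400 = 1920000000
denominator = 3 * 4 * 5 * 2 * 16 * 5 = 9600
card(S) = 1920000000 / 9600 = 200000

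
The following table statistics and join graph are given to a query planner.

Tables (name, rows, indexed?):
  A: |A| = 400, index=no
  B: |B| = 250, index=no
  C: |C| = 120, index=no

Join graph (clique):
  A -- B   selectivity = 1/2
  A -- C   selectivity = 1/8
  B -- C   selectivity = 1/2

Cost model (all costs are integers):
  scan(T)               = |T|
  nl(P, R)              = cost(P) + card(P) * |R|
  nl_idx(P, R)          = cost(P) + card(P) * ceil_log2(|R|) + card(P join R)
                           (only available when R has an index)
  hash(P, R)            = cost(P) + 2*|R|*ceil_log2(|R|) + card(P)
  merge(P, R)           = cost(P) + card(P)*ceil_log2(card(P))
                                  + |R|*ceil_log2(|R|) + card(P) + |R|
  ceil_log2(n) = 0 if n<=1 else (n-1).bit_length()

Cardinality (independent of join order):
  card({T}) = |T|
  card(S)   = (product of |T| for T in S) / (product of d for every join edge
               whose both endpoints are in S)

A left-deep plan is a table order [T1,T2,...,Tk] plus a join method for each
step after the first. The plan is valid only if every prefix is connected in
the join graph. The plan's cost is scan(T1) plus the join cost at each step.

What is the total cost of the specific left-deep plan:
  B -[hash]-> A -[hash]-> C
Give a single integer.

step 1: scan B: cost=250, card=250
step 2: join A via hash
    card(P join A) = 250*400/(2) = 50000
    cost = 250 + 2*400*9 + 250 = 7700
step 3: join C via hash
    card(P join C) = 50000*120/(8*2) = 375000
    cost = 7700 + 2*120*7 + 50000 = 59380

59380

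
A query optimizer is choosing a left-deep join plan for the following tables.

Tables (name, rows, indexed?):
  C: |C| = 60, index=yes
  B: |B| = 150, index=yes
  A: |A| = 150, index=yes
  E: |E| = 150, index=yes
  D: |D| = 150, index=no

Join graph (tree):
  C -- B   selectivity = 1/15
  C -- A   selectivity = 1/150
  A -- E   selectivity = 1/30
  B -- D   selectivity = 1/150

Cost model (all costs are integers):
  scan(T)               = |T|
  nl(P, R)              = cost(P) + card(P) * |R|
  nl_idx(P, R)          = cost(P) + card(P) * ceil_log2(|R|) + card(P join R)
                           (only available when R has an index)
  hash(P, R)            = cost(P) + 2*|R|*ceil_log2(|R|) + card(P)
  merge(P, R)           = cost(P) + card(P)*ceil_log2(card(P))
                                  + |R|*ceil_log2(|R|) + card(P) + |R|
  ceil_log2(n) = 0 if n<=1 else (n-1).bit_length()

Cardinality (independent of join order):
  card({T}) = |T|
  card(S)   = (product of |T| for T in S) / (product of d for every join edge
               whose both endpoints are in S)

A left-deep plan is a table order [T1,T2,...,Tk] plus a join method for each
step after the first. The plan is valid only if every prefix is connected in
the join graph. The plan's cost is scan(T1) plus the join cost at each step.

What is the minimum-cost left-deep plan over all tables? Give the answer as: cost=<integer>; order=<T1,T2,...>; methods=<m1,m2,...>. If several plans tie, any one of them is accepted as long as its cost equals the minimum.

Selinger DP (subsets sized 1..n):
  {C}: scan cost=60, card=60
  {B}: scan cost=150, card=150
  {A}: scan cost=150, card=150
  {E}: scan cost=150, card=150
  {D}: scan cost=150, card=150
  {BC}: card=600; try (C,hash)→1020, (B,nl_idx)→1140, (C,nl_idx)→1650, (B,merge)→1830, (C,merge)→1920, (B,hash)→2520 …(+2); best=1020 via (C,hash)
  {AC}: card=60; try (A,nl_idx)→600, (C,hash)→1020, (C,nl_idx)→1110, (A,merge)→1830, (C,merge)→1920, (A,hash)→2520 …(+2); best=600 via (A,nl_idx)
  {BD}: card=150; try (B,nl_idx)→1500, (D,hash)→2700, (B,hash)→2700, (D,merge)→2850, (B,merge)→2850, (D,nl)→22650 …(+1); best=1500 via (B,nl_idx)
  {AE}: card=750; try (E,nl_idx)→2100, (A,nl_idx)→2100, (E,hash)→2700, (A,hash)→2700, (E,merge)→2850, (A,merge)→2850 …(+2); best=2100 via (E,nl_idx)
  {ABC}: card=600; try (B,nl_idx)→1680, (B,merge)→2370, (B,hash)→3060, (A,hash)→4020, (A,nl_idx)→6420, (A,merge)→8970 …(+2); best=1680 via (B,nl_idx)
  {BCD}: card=600; try (C,hash)→2370, (C,nl_idx)→3000, (C,merge)→3270, (D,hash)→4020, (D,merge)→8970, (C,nl)→10500 …(+1); best=2370 via (C,hash)
  {ACE}: card=300; try (E,nl_idx)→1380, (E,merge)→2370, (E,hash)→3060, (C,hash)→3570, (C,nl_idx)→6900, (E,nl)→9600 …(+2); best=1380 via (E,nl_idx)
  {ABCE}: card=3000; try (B,hash)→4080, (E,hash)→4680, (B,merge)→5730, (B,nl_idx)→6780, (E,nl_idx)→9480, (E,merge)→9630 …(+2); best=4080 via (B,hash)
  {ABCD}: card=600; try (D,hash)→4680, (A,hash)→5370, (A,nl_idx)→7770, (D,merge)→9630, (A,merge)→10320, (D,nl)→91680 …(+1); best=4680 via (D,hash)
  {ABCDE}: card=3000; try (E,hash)→7680, (D,hash)→9480, (E,nl_idx)→12480, (E,merge)→12630, (D,merge)→44430, (E,nl)→94680 …(+1); best=7680 via (E,hash)

cost=7680; order=C,A,B,D,E; methods=nl_idx,nl_idx,hash,hash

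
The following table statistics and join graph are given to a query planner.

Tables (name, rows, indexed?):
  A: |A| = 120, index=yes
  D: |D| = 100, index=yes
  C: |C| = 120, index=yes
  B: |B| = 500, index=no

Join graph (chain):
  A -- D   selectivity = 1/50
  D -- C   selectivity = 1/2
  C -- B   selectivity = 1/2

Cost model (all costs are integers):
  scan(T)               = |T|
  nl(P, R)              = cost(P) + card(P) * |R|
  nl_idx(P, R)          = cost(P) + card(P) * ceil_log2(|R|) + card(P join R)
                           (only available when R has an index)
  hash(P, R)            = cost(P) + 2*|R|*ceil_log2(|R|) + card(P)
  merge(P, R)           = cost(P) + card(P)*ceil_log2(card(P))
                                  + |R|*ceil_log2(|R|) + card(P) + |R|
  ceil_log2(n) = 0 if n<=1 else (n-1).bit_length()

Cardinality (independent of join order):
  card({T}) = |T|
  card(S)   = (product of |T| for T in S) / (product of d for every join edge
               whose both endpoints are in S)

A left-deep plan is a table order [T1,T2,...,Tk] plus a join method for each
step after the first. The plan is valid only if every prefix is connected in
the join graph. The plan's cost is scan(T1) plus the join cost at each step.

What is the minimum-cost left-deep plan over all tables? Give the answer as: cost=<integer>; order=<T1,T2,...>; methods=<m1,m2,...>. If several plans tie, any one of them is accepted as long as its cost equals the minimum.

Selinger DP (subsets sized 1..n):
  {A}: scan cost=120, card=120
  {D}: scan cost=100, card=100
  {C}: scan cost=120, card=120
  {B}: scan cost=500, card=500
  {AD}: card=240; try (A,nl_idx)→1040, (D,nl_idx)→1200, (D,hash)→1640, (A,merge)→1860, (D,merge)→1880, (A,hash)→1880 …(+2); best=1040 via (A,nl_idx)
  {CD}: card=6000; try (D,hash)→1640, (C,merge)→1860, (D,merge)→1880, (C,hash)→1880, (C,nl_idx)→6800, (D,nl_idx)→6960 …(+2); best=1640 via (D,hash)
  {BC}: card=30000; try (C,hash)→2680, (B,merge)→6080, (C,merge)→6460, (B,hash)→9240, (C,nl_idx)→34000, (B,nl)→60120 …(+1); best=2680 via (C,hash)
  {ACD}: card=14400; try (C,hash)→2960, (C,merge)→4160, (A,hash)→9320, (C,nl_idx)→17120, (C,nl)→29840, (A,nl_idx)→58040 …(+2); best=2960 via (C,hash)
  {BCD}: card=1500000; try (B,hash)→16640, (D,hash)→34080, (B,merge)→90640, (D,merge)→483480, (D,nl_idx)→1712680, (B,nl)→3001640 …(+1); best=16640 via (B,hash)
  {ABCD}: card=3600000; try (B,hash)→26360, (B,merge)→223960, (A,hash)→1518320, (B,nl)→7202960, (A,nl_idx)→14116640, (A,merge)→33017600 …(+1); best=26360 via (B,hash)

cost=26360; order=D,A,C,B; methods=nl_idx,hash,hash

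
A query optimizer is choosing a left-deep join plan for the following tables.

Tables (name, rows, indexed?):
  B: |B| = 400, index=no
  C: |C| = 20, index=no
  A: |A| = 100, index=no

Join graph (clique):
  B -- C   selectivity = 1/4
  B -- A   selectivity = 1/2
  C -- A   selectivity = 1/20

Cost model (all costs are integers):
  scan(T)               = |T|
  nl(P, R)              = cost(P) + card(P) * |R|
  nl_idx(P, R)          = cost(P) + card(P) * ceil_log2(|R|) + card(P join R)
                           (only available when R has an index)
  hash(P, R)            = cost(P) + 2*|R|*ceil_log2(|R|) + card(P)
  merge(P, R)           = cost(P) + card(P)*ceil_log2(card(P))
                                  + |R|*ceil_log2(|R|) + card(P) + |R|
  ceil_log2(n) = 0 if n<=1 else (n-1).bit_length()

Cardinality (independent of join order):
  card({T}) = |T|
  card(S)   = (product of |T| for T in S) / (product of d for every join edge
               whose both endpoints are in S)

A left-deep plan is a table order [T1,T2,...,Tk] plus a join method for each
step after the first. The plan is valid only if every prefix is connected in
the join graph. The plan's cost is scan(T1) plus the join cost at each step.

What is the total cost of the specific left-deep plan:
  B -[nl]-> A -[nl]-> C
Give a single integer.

step 1: scan B: cost=400, card=400
step 2: join A via nl
    card(P join A) = 400*100/(2) = 20000
    cost = 400 + 400*100 = 40400
step 3: join C via nl
    card(P join C) = 20000*20/(4*20) = 5000
    cost = 40400 + 20000*20 = 440400

440400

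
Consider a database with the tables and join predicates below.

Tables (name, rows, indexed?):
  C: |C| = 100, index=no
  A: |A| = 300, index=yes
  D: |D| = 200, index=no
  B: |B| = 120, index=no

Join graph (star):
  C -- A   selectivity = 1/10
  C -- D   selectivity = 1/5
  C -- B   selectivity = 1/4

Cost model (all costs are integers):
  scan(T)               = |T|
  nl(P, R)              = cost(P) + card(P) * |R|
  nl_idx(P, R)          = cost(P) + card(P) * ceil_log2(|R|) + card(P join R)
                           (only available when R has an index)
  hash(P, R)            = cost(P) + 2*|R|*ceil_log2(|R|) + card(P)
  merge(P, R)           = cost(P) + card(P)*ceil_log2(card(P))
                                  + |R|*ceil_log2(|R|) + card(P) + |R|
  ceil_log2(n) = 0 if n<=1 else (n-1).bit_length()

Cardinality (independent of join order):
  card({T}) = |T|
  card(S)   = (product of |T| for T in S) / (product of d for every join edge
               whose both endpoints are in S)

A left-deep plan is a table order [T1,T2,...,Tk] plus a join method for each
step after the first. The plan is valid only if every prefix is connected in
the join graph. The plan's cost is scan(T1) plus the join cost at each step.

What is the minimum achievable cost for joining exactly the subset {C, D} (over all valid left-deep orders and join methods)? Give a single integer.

1800

Selinger DP over subsets of {C,D}:
  {C}: scan cost=100, card=100
  {D}: scan cost=200, card=200
  {CD}: card=4000; try (C,hash)→1800, (D,merge)→2700, (C,merge)→2800, (D,hash)→3400, (D,nl)→20100, (C,nl)→20200; best=1800 via (C,hash)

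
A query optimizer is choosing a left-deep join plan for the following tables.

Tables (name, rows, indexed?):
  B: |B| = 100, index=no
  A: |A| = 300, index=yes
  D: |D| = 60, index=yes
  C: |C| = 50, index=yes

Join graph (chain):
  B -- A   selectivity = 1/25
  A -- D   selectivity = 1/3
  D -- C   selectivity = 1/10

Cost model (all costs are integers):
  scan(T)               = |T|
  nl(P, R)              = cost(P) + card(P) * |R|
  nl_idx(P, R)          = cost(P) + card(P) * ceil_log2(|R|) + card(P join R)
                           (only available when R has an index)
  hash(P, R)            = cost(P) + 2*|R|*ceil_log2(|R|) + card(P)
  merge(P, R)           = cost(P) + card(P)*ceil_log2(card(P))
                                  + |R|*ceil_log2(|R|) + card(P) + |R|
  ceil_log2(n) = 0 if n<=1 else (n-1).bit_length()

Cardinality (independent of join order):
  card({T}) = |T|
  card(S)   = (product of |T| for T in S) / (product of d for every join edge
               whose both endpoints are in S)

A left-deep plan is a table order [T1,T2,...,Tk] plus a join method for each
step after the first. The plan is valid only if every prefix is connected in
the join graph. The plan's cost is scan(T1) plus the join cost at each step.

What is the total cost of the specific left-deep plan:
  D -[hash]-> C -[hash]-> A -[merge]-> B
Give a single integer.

487220

step 1: scan D: cost=60, card=60
step 2: join C via hash
    card(P join C) = 60*50/(10) = 300
    cost = 60 + 2*50*6 + 60 = 720
step 3: join A via hash
    card(P join A) = 300*300/(3) = 30000
    cost = 720 + 2*300*9 + 300 = 6420
step 4: join B via merge
    card(P join B) = 30000*100/(25) = 120000
    cost = 6420 + 30000*15 + 100*7 + 30000 + 100 = 487220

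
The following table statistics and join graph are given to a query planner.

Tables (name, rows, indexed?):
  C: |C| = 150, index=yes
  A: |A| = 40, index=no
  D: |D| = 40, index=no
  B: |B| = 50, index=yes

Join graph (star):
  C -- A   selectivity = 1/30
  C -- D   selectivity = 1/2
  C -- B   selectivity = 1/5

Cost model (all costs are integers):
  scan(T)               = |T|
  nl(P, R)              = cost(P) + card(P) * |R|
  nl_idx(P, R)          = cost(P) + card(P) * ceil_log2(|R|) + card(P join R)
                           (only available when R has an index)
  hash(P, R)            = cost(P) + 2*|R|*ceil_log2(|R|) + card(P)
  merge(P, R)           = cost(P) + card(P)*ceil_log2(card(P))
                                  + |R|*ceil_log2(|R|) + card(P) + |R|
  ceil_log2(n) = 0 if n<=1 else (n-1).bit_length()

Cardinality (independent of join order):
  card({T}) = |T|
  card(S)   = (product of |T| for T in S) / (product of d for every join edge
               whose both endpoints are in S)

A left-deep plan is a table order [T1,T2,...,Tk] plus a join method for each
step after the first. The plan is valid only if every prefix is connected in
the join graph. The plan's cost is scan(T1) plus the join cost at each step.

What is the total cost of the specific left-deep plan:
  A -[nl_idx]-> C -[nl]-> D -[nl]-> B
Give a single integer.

208560

step 1: scan A: cost=40, card=40
step 2: join C via nl_idx
    card(P join C) = 40*150/(30) = 200
    cost = 40 + 40*8 + 200 = 560
step 3: join D via nl
    card(P join D) = 200*40/(2) = 4000
    cost = 560 + 200*40 = 8560
step 4: join B via nl
    card(P join B) = 4000*50/(5) = 40000
    cost = 8560 + 4000*50 = 208560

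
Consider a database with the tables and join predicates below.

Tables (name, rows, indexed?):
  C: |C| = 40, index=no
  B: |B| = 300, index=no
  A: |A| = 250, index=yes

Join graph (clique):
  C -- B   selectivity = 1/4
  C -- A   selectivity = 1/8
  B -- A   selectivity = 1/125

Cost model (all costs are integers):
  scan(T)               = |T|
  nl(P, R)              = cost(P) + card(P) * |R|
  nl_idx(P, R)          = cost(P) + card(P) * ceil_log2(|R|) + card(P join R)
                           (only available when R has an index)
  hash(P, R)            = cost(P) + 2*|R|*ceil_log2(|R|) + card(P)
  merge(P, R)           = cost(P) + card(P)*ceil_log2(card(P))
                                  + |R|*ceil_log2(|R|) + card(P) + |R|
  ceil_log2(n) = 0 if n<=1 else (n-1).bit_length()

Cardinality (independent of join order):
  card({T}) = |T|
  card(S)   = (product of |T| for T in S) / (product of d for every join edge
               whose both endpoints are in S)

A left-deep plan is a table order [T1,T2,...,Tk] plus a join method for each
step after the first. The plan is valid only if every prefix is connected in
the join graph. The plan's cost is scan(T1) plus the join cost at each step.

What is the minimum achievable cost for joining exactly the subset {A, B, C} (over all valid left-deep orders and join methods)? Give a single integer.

4380

Selinger DP over subsets of {A,B,C}:
  {C}: scan cost=40, card=40
  {B}: scan cost=300, card=300
  {A}: scan cost=250, card=250
  {BC}: card=3000; try (C,hash)→1080, (B,merge)→3320, (C,merge)→3580, (B,hash)→5480, (B,nl)→12040, (C,nl)→12300; best=1080 via (C,hash)
  {AC}: card=1250; try (C,hash)→980, (A,nl_idx)→1610, (A,merge)→2570, (C,merge)→2780, (A,hash)→4080, (A,nl)→10040 …(+1); best=980 via (C,hash)
  {AB}: card=600; try (A,nl_idx)→3300, (A,hash)→4600, (B,merge)→5500, (A,merge)→5550, (B,hash)→5900, (B,nl)→75250 …(+1); best=3300 via (A,nl_idx)
  {ABC}: card=750; try (C,hash)→4380, (B,hash)→7630, (A,hash)→8080, (C,merge)→10180, (B,merge)→18980, (A,nl_idx)→25830 …(+4); best=4380 via (C,hash)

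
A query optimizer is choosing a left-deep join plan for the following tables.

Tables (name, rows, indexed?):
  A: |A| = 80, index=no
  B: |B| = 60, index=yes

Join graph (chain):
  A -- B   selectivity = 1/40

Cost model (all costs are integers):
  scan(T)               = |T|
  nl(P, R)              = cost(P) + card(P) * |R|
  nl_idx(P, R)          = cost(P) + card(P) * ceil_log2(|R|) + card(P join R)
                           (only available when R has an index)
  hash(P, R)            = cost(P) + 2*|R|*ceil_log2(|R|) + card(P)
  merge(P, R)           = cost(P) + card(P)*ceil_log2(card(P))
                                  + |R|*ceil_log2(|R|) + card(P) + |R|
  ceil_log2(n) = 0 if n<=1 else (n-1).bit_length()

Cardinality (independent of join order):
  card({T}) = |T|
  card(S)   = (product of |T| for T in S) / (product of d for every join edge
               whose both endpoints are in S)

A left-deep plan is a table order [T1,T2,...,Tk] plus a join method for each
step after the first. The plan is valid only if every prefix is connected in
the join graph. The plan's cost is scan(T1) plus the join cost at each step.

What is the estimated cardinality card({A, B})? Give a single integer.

Tables in S: A(80), B(60)
Edges inside S: A-B(d=40)
numerator = 80 * 60 = 4800
denominator = 40 = 40
card(S) = 4800 / 40 = 120

120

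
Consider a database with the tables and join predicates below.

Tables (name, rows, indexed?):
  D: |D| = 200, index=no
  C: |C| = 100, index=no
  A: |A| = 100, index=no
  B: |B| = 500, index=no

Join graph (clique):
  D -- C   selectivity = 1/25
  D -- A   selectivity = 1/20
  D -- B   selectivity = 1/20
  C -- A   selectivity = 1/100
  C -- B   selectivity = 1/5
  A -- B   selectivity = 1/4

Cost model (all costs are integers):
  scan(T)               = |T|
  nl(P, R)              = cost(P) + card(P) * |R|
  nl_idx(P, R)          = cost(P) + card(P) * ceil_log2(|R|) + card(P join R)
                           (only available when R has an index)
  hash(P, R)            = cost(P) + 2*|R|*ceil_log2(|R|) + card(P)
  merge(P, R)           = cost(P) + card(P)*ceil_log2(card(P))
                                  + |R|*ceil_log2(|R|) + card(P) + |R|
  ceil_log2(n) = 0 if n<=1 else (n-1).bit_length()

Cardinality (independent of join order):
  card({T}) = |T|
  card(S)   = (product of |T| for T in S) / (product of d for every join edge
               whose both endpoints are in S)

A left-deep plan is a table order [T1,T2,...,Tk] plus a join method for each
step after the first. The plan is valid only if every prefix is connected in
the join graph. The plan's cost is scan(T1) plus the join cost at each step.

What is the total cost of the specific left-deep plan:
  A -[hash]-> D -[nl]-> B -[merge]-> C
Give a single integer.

591700

step 1: scan A: cost=100, card=100
step 2: join D via hash
    card(P join D) = 100*200/(20) = 1000
    cost = 100 + 2*200*8 + 100 = 3400
step 3: join B via nl
    card(P join B) = 1000*500/(20*4) = 6250
    cost = 3400 + 1000*500 = 503400
step 4: join C via merge
    card(P join C) = 6250*100/(25*100*5) = 50
    cost = 503400 + 6250*13 + 100*7 + 6250 + 100 = 591700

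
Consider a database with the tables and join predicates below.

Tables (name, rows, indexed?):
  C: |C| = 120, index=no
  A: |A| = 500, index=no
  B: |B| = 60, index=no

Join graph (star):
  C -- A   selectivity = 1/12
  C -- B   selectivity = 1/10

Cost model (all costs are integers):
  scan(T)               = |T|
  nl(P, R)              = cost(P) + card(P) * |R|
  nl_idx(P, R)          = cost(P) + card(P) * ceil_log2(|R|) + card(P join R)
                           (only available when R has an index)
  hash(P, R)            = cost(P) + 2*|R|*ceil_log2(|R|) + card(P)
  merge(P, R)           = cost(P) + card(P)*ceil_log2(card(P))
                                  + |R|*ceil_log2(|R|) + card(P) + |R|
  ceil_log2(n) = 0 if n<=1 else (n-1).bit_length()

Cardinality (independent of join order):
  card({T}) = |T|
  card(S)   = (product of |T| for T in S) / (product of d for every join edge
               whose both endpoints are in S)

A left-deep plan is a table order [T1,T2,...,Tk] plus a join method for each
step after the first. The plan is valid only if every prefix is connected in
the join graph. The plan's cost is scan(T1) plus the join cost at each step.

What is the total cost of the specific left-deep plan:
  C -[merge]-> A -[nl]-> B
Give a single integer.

step 1: scan C: cost=120, card=120
step 2: join A via merge
    card(P join A) = 120*500/(12) = 5000
    cost = 120 + 120*7 + 500*9 + 120 + 500 = 6080
step 3: join B via nl
    card(P join B) = 5000*60/(10) = 30000
    cost = 6080 + 5000*60 = 306080

306080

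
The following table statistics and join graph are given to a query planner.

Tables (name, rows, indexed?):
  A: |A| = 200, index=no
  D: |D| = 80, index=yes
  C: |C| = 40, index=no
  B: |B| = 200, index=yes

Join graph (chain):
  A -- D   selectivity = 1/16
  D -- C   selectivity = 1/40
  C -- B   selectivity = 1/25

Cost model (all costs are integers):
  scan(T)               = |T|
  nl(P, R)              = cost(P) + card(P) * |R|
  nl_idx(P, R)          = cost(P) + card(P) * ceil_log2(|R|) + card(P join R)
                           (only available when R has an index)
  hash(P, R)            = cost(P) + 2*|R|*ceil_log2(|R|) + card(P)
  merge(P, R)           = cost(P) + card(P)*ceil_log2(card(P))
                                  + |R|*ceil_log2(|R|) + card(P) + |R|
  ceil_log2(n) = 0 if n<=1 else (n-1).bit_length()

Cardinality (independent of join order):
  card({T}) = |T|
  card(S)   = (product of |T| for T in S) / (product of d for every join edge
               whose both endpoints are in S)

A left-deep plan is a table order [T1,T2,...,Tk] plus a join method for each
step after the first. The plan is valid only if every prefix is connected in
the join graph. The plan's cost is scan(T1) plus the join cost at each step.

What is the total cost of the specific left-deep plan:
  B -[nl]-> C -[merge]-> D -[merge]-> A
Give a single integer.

20880

step 1: scan B: cost=200, card=200
step 2: join C via nl
    card(P join C) = 200*40/(25) = 320
    cost = 200 + 200*40 = 8200
step 3: join D via merge
    card(P join D) = 320*80/(40) = 640
    cost = 8200 + 320*9 + 80*7 + 320 + 80 = 12040
step 4: join A via merge
    card(P join A) = 640*200/(16) = 8000
    cost = 12040 + 640*10 + 200*8 + 640 + 200 = 20880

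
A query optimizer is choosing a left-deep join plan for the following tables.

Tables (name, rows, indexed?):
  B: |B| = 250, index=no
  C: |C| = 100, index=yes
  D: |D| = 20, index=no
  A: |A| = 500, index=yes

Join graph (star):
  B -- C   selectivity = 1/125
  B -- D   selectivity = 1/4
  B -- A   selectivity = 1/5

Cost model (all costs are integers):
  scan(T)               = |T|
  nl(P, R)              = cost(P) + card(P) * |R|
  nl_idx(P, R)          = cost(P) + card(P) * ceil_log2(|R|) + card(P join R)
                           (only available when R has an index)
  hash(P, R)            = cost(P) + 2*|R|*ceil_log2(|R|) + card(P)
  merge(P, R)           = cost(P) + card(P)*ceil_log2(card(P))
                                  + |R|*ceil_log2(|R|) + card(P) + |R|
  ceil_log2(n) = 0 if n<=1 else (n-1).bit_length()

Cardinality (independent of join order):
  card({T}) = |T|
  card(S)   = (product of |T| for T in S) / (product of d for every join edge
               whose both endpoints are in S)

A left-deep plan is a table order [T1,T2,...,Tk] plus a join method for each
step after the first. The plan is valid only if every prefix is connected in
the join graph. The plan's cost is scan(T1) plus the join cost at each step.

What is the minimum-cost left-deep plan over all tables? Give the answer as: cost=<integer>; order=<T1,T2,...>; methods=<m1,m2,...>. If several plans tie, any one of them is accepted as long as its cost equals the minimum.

Selinger DP (subsets sized 1..n):
  {B}: scan cost=250, card=250
  {C}: scan cost=100, card=100
  {D}: scan cost=20, card=20
  {A}: scan cost=500, card=500
  {BC}: card=200; try (C,hash)→1900, (C,nl_idx)→2200, (B,merge)→3150, (C,merge)→3300, (B,hash)→4200, (B,nl)→25100 …(+1); best=1900 via (C,hash)
  {BD}: card=1250; try (D,hash)→700, (B,merge)→2390, (D,merge)→2620, (B,hash)→4040, (B,nl)→5020, (D,nl)→5250; best=700 via (D,hash)
  {AB}: card=25000; try (B,hash)→5000, (A,merge)→7500, (B,merge)→7750, (A,hash)→9500, (A,nl_idx)→27500, (A,nl)→125250 …(+1); best=5000 via (B,hash)
  {BCD}: card=1000; try (D,hash)→2300, (C,hash)→3350, (D,merge)→3820, (D,nl)→5900, (C,nl_idx)→10450, (C,merge)→16500 …(+1); best=2300 via (D,hash)
  {ABC}: card=20000; try (A,merge)→8700, (A,hash)→11100, (A,nl_idx)→23700, (C,hash)→31400, (A,nl)→101900, (C,nl_idx)→200000 …(+2); best=8700 via (A,merge)
  {ABD}: card=125000; try (A,hash)→10950, (A,merge)→20700, (D,hash)→30200, (A,nl_idx)→136950, (D,merge)→405120, (D,nl)→505000 …(+1); best=10950 via (A,hash)
  {ABCD}: card=100000; try (A,hash)→12300, (A,merge)→18300, (D,hash)→28900, (A,nl_idx)→111300, (C,hash)→137350, (D,merge)→328820 …(+5); best=12300 via (A,hash)

cost=12300; order=B,C,D,A; methods=hash,hash,hash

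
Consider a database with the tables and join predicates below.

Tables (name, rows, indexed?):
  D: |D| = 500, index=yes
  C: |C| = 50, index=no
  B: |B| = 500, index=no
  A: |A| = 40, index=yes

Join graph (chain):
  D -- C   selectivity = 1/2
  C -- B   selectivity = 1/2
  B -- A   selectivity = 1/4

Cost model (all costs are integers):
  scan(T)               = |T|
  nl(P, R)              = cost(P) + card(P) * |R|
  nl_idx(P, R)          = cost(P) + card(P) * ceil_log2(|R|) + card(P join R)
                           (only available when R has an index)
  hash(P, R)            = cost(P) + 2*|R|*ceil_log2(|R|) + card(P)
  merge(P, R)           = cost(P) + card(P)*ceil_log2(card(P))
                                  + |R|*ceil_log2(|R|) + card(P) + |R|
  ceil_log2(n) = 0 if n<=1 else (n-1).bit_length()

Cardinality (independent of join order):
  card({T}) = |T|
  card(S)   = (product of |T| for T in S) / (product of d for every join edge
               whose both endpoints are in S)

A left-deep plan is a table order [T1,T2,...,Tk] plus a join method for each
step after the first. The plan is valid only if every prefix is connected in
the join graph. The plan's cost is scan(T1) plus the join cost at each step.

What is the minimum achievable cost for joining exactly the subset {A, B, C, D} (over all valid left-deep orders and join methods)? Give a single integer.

141080

Selinger DP over subsets of {A,B,C,D}:
  {D}: scan cost=500, card=500
  {C}: scan cost=50, card=50
  {B}: scan cost=500, card=500
  {A}: scan cost=40, card=40
  {CD}: card=12500; try (C,hash)→1600, (D,merge)→5400, (C,merge)→5850, (D,hash)→9100, (D,nl_idx)→13000, (D,nl)→25050 …(+1); best=1600 via (C,hash)
  {BC}: card=12500; try (C,hash)→1600, (B,merge)→5400, (C,merge)→5850, (B,hash)→9100, (B,nl)→25050, (C,nl)→25500; best=1600 via (C,hash)
  {AB}: card=5000; try (A,hash)→1480, (B,merge)→5320, (A,merge)→5780, (A,nl_idx)→8500, (B,hash)→9080, (B,nl)→20040 …(+1); best=1480 via (A,hash)
  {BCD}: card=3125000; try (D,hash)→23100, (B,hash)→23100, (D,merge)→194100, (B,merge)→194100, (D,nl_idx)→3239100, (D,nl)→6251600 …(+1); best=23100 via (D,hash)
  {ABC}: card=125000; try (C,hash)→7080, (A,hash)→14580, (C,merge)→71830, (A,merge)→189380, (A,nl_idx)→201600, (C,nl)→251480 …(+1); best=7080 via (C,hash)
  {ABCD}: card=31250000; try (D,hash)→141080, (D,merge)→2262080, (A,hash)→3148580, (D,nl_idx)→32382080, (A,nl_idx)→50023100, (D,nl)→62507080 …(+2); best=141080 via (D,hash)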